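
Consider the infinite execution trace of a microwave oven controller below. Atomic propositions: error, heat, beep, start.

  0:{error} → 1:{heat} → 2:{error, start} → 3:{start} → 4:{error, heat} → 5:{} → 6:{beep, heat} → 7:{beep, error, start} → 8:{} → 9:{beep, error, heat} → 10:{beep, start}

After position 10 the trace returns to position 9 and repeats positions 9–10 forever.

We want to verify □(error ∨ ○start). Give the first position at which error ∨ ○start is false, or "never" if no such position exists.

Check error ∨ ○start at each position in order: 0 ✓, 1 ✓, 2 ✓.
At position 3 the labels are {start} and the next position 4 has {error, heat}, so error ∨ ○start is false there. This is the first violation.

3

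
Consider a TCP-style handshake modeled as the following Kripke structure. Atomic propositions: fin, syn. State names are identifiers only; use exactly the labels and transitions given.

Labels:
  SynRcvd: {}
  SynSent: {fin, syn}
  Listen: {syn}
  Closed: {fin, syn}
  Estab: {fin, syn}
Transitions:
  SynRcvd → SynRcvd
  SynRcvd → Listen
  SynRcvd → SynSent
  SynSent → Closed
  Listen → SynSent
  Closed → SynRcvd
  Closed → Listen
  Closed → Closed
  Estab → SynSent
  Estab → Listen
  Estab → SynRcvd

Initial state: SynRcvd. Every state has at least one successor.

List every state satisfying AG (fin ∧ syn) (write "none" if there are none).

States satisfying fin ∧ syn: {SynSent, Closed, Estab}.
States satisfying AG (fin ∧ syn): ∅.

none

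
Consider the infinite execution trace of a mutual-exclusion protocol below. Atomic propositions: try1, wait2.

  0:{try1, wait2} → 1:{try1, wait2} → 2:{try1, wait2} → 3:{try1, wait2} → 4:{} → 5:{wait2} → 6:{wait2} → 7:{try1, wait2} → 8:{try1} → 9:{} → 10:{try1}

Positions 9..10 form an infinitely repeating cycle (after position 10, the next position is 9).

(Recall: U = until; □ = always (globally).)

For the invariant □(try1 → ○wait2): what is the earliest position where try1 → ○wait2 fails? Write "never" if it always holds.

3

Check try1 → ○wait2 at each position in order: 0 ✓, 1 ✓, 2 ✓.
At position 3 the labels are {try1, wait2} and the next position 4 has {}, so try1 → ○wait2 is false there. This is the first violation.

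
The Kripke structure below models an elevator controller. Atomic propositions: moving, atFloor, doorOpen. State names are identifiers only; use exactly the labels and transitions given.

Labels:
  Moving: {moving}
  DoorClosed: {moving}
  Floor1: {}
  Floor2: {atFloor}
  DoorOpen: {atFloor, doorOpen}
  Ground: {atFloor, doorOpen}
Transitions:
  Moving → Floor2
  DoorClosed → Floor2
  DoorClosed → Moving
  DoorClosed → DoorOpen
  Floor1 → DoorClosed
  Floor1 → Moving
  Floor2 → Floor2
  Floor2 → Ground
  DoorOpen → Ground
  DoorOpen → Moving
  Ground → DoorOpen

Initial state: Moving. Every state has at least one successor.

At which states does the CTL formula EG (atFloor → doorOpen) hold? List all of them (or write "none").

{DoorClosed, Floor1, DoorOpen, Ground}

States satisfying atFloor → doorOpen: {Moving, DoorClosed, Floor1, DoorOpen, Ground}.
States satisfying EG (atFloor → doorOpen): {DoorClosed, Floor1, DoorOpen, Ground}.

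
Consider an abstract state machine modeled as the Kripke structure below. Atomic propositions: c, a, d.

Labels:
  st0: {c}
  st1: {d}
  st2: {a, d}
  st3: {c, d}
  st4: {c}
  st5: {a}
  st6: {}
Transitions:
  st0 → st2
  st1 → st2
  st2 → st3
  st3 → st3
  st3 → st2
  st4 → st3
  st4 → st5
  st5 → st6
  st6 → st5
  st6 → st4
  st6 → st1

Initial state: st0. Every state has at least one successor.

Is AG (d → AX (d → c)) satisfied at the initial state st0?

States satisfying d → AX (d → c): {st0, st2, st4, st5, st6}.
States satisfying AG (d → AX (d → c)): ∅.
st3 is reachable from st0 and violates d → AX (d → c), so AG fails at st0.
st0 ∉ Sat(AG (d → AX (d → c))).

Violated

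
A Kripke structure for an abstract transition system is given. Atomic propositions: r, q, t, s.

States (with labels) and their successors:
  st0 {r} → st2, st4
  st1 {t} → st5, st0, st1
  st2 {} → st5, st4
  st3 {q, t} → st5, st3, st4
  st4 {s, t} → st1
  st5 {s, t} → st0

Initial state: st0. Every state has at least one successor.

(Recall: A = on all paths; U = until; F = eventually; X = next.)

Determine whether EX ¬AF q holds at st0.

States satisfying ¬AF q: {st0, st1, st2, st4, st5}.
States satisfying EX ¬AF q: {st0, st1, st2, st3, st4, st5}.
st0 ∈ Sat(EX ¬AF q).

Holds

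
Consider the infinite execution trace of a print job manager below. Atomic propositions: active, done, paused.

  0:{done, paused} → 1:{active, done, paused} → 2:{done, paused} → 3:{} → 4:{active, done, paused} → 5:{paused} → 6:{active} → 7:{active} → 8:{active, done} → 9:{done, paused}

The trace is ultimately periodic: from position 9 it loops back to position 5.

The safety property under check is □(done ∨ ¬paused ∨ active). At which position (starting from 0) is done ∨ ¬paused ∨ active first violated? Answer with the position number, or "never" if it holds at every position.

5

Check done ∨ ¬paused ∨ active at each position in order: 0 ✓, 1 ✓, 2 ✓, 3 ✓, 4 ✓.
At position 5 the labels are {paused}, so done ∨ ¬paused ∨ active is false there. This is the first violation.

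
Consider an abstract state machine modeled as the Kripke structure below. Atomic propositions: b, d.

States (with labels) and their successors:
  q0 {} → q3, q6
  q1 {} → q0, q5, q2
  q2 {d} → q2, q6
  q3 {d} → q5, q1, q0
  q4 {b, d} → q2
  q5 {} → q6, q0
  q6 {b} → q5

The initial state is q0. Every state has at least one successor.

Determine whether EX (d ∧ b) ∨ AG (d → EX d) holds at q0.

States satisfying d ∧ b: {q4}.
States satisfying EX (d ∧ b): ∅.
States satisfying d → EX d: {q0, q1, q2, q4, q5, q6}.
States satisfying AG (d → EX d): ∅.
States satisfying EX (d ∧ b) ∨ AG (d → EX d): ∅.
q0 ∉ Sat(EX (d ∧ b) ∨ AG (d → EX d)).

Violated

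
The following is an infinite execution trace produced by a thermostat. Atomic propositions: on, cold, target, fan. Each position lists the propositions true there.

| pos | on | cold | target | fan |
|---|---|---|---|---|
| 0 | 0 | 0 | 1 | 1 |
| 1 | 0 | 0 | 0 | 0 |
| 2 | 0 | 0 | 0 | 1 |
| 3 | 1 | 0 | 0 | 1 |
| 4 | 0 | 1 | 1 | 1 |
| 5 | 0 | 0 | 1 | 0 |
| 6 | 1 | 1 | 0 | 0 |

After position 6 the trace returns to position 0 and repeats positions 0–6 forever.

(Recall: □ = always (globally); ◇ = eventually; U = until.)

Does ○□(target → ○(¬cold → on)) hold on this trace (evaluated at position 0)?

Does not hold

The position after 0 is 1; □(target → ○(¬cold → on)) is false there.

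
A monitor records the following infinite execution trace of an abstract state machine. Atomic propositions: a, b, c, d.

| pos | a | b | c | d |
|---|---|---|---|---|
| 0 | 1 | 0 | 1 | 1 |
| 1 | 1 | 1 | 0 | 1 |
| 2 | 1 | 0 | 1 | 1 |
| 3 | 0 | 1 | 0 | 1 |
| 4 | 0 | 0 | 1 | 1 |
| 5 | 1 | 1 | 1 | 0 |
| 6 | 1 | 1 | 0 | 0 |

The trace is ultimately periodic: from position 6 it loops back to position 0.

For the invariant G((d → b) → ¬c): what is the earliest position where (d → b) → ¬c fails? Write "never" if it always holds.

Check (d → b) → ¬c at each position in order: 0 ✓, 1 ✓, 2 ✓, 3 ✓, 4 ✓.
At position 5 the labels are {a, b, c}, so (d → b) → ¬c is false there. This is the first violation.

5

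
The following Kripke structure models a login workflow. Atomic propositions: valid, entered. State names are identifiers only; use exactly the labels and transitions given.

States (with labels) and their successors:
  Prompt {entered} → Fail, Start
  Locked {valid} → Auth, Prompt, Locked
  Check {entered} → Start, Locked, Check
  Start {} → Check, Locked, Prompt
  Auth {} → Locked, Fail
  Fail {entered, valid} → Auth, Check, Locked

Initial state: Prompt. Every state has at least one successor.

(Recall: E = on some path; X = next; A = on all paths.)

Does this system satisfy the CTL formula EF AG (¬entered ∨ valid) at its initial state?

No

States satisfying AG (¬entered ∨ valid): ∅.
States satisfying EF AG (¬entered ∨ valid): ∅.
No suitable path/successor from Prompt witnesses the formula.
Prompt ∉ Sat(EF AG (¬entered ∨ valid)).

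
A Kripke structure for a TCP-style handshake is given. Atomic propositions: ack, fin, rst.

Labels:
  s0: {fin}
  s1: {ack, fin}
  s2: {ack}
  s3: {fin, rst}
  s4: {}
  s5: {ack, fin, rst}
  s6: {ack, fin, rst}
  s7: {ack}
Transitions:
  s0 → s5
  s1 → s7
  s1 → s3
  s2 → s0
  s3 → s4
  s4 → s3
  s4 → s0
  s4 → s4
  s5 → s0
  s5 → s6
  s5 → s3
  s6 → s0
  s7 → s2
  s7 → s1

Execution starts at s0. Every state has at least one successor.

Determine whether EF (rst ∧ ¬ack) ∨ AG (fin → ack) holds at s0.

States satisfying rst ∧ ¬ack: {s3}.
States satisfying EF (rst ∧ ¬ack): {s0, s1, s2, s3, s4, s5, s6, s7}.
States satisfying fin → ack: {s1, s2, s4, s5, s6, s7}.
States satisfying AG (fin → ack): ∅.
States satisfying EF (rst ∧ ¬ack) ∨ AG (fin → ack): {s0, s1, s2, s3, s4, s5, s6, s7}.
s0 ∈ Sat(EF (rst ∧ ¬ack) ∨ AG (fin → ack)).

Holds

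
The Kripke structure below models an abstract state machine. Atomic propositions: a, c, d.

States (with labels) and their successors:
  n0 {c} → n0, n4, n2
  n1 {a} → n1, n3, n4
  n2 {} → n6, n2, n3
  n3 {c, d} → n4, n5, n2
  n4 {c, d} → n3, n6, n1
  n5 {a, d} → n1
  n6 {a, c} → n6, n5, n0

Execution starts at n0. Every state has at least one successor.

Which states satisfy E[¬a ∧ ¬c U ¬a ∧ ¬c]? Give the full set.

{n2}

States satisfying ¬a ∧ ¬c: {n2}.
States satisfying E[¬a ∧ ¬c U ¬a ∧ ¬c]: {n2}.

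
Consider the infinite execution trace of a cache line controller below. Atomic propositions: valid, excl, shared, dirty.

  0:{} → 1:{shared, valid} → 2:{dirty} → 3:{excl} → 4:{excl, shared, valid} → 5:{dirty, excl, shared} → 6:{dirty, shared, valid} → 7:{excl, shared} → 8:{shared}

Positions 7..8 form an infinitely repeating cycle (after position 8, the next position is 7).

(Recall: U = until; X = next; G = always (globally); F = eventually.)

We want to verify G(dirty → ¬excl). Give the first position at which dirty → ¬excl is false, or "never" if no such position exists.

5

Check dirty → ¬excl at each position in order: 0 ✓, 1 ✓, 2 ✓, 3 ✓, 4 ✓.
At position 5 the labels are {dirty, excl, shared}, so dirty → ¬excl is false there. This is the first violation.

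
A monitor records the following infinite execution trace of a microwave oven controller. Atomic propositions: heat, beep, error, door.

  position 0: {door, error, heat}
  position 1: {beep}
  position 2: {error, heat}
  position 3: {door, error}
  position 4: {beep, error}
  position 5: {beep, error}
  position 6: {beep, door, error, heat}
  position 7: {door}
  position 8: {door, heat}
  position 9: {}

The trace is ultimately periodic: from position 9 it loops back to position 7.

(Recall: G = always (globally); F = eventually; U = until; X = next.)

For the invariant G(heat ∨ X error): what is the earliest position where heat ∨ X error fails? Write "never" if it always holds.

Check heat ∨ X error at each position in order: 0 ✓, 1 ✓, 2 ✓, 3 ✓, 4 ✓, 5 ✓, 6 ✓.
At position 7 the labels are {door} and the next position 8 has {door, heat}, so heat ∨ X error is false there. This is the first violation.

7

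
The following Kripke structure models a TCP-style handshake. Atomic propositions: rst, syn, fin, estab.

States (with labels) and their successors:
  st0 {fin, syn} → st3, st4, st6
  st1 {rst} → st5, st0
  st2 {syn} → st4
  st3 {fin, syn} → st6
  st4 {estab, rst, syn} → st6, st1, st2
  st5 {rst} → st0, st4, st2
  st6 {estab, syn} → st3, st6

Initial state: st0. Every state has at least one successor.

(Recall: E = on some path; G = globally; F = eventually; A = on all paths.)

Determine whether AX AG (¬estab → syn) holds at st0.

Violated

States satisfying AG (¬estab → syn): {st3, st6}.
States satisfying AX AG (¬estab → syn): {st3, st6}.
st0 ∉ Sat(AX AG (¬estab → syn)).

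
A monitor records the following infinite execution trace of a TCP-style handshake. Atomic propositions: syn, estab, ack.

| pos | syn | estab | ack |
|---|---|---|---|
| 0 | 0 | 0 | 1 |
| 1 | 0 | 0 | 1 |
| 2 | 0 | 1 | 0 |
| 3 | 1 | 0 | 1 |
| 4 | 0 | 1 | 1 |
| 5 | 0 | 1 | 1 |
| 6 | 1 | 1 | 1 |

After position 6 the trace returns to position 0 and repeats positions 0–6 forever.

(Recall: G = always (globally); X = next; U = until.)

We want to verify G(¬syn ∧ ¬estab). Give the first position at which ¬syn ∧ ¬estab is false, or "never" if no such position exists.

2

Check ¬syn ∧ ¬estab at each position in order: 0 ✓, 1 ✓.
At position 2 the labels are {estab}, so ¬syn ∧ ¬estab is false there. This is the first violation.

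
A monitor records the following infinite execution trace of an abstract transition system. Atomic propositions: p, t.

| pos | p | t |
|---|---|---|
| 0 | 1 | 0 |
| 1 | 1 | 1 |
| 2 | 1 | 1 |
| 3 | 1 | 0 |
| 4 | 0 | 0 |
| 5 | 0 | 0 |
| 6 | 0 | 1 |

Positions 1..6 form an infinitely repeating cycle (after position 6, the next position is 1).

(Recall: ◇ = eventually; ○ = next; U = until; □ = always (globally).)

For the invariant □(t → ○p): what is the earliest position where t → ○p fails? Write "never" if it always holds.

never

t → ○p holds at every position 0..6, and those are all the positions the trace ever visits, so the invariant □(t → ○p) is never violated.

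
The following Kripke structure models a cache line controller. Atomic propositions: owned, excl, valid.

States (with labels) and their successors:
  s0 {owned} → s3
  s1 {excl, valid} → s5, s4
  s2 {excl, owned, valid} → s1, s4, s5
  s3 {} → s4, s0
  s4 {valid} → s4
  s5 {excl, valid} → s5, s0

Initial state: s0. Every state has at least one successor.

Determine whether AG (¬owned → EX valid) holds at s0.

States satisfying ¬owned → EX valid: {s0, s1, s2, s3, s4, s5}.
States satisfying AG (¬owned → EX valid): {s0, s1, s2, s3, s4, s5}.
Every state reachable from s0 satisfies ¬owned → EX valid.
s0 ∈ Sat(AG (¬owned → EX valid)).

Satisfied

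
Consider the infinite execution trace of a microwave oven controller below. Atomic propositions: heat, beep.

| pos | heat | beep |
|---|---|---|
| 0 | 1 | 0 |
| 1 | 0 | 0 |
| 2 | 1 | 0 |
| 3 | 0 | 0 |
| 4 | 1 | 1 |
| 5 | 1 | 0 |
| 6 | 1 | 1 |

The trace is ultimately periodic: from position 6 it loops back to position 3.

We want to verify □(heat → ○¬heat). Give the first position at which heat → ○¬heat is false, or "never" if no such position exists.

Check heat → ○¬heat at each position in order: 0 ✓, 1 ✓, 2 ✓, 3 ✓.
At position 4 the labels are {beep, heat} and the next position 5 has {heat}, so heat → ○¬heat is false there. This is the first violation.

4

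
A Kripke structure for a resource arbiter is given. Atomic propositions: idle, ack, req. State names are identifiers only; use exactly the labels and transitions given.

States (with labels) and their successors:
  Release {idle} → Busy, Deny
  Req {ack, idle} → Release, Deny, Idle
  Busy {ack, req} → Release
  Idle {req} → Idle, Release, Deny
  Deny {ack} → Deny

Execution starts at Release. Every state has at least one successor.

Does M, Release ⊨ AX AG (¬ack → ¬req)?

States satisfying AG (¬ack → ¬req): {Release, Busy, Deny}.
States satisfying AX AG (¬ack → ¬req): {Release, Busy, Deny}.
Release ∈ Sat(AX AG (¬ack → ¬req)).

Satisfied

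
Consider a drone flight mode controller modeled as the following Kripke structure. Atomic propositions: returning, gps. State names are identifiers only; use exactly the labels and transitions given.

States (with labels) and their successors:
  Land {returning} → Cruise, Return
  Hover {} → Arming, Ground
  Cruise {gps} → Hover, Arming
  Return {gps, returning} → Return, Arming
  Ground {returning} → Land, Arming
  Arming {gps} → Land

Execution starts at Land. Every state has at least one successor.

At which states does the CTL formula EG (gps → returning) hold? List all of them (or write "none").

States satisfying gps → returning: {Land, Hover, Return, Ground}.
States satisfying EG (gps → returning): {Land, Hover, Return, Ground}.

{Land, Hover, Return, Ground}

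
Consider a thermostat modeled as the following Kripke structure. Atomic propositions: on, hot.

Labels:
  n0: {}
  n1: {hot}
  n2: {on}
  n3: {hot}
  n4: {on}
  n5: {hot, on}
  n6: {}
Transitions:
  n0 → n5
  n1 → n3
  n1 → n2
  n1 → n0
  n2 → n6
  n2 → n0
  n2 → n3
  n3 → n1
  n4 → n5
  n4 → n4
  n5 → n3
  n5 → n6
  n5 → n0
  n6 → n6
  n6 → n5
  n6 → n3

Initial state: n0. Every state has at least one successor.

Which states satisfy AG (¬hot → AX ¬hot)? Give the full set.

none

States satisfying ¬hot → AX ¬hot: {n1, n3, n5}.
States satisfying AG (¬hot → AX ¬hot): ∅.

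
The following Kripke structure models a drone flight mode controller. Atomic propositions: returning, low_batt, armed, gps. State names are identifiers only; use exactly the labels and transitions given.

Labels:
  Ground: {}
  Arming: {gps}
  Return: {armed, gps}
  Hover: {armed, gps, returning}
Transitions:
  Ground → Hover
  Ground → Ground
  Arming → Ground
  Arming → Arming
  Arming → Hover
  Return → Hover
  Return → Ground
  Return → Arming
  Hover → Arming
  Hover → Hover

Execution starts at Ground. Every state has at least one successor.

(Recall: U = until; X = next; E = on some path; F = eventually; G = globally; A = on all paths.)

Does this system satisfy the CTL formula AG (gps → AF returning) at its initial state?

Violated

States satisfying gps → AF returning: {Ground, Hover}.
States satisfying AG (gps → AF returning): ∅.
Arming is reachable from Ground and violates gps → AF returning, so AG fails at Ground.
Ground ∉ Sat(AG (gps → AF returning)).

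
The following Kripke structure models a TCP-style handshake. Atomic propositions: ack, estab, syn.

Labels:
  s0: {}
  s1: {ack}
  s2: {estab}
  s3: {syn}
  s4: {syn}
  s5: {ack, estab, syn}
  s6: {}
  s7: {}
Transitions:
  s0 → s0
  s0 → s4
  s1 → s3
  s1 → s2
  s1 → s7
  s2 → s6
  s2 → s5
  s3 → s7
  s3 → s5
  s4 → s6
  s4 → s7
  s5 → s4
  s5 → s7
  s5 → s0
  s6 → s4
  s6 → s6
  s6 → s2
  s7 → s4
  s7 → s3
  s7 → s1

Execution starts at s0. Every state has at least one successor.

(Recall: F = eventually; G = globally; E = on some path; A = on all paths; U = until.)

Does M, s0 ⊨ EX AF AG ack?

States satisfying AF AG ack: ∅.
States satisfying EX AF AG ack: ∅.
No suitable path/successor from s0 witnesses the formula.
s0 ∉ Sat(EX AF AG ack).

Does not hold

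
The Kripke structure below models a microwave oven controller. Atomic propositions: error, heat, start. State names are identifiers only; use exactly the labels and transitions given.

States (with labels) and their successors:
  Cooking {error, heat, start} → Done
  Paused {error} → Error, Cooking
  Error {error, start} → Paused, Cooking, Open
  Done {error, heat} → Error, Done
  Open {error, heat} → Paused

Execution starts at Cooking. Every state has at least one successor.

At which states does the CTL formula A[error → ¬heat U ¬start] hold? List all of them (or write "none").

States satisfying error → ¬heat: {Paused, Error}.
States satisfying ¬start: {Paused, Done, Open}.
States satisfying A[error → ¬heat U ¬start]: {Paused, Done, Open}.

{Paused, Done, Open}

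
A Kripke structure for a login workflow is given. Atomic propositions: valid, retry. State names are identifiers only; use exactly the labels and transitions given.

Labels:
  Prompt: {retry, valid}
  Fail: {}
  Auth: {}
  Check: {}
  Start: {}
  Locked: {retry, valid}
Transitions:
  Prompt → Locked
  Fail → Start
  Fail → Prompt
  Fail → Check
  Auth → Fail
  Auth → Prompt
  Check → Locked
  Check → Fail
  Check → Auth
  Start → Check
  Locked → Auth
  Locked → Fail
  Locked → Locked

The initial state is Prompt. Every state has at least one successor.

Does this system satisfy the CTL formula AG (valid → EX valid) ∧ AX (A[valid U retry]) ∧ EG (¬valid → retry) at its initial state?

Satisfied

States satisfying valid → EX valid: {Prompt, Fail, Auth, Check, Start, Locked}.
States satisfying AG (valid → EX valid): {Prompt, Fail, Auth, Check, Start, Locked}.
States satisfying A[valid U retry]: {Prompt, Locked}.
States satisfying AX (A[valid U retry]): {Prompt}.
States satisfying AG (valid → EX valid) ∧ AX (A[valid U retry]): {Prompt}.
States satisfying ¬valid → retry: {Prompt, Locked}.
States satisfying EG (¬valid → retry): {Prompt, Locked}.
States satisfying AG (valid → EX valid) ∧ AX (A[valid U retry]) ∧ EG (¬valid → retry): {Prompt}.
Prompt ∈ Sat(AG (valid → EX valid) ∧ AX (A[valid U retry]) ∧ EG (¬valid → retry)).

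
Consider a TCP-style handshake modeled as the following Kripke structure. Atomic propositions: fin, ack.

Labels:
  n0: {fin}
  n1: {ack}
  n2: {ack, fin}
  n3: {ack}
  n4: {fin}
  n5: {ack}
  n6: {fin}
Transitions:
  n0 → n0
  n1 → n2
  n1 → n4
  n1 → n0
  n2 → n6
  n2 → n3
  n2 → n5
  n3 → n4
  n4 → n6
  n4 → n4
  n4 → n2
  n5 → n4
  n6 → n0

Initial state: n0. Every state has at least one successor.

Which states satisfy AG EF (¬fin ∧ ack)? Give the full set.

none

States satisfying EF (¬fin ∧ ack): {n1, n2, n3, n4, n5}.
States satisfying AG EF (¬fin ∧ ack): ∅.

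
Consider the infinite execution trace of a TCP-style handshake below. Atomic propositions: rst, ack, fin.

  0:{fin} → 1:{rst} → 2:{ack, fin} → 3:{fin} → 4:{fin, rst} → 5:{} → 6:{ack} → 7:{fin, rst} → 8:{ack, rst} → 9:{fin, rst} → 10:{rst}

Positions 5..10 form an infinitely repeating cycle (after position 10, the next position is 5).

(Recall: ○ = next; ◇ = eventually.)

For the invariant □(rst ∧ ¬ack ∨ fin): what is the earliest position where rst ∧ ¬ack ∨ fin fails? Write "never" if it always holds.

Check rst ∧ ¬ack ∨ fin at each position in order: 0 ✓, 1 ✓, 2 ✓, 3 ✓, 4 ✓.
At position 5 the labels are {}, so rst ∧ ¬ack ∨ fin is false there. This is the first violation.

5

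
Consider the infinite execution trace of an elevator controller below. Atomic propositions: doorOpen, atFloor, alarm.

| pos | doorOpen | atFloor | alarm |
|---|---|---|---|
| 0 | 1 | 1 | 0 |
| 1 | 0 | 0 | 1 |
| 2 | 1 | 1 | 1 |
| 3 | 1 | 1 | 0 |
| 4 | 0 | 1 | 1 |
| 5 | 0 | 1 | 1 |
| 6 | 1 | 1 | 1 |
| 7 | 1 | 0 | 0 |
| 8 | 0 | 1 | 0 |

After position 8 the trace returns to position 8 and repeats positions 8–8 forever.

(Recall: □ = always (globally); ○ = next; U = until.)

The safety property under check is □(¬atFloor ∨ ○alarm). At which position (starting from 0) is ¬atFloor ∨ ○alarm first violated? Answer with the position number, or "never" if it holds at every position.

2

Check ¬atFloor ∨ ○alarm at each position in order: 0 ✓, 1 ✓.
At position 2 the labels are {alarm, atFloor, doorOpen} and the next position 3 has {atFloor, doorOpen}, so ¬atFloor ∨ ○alarm is false there. This is the first violation.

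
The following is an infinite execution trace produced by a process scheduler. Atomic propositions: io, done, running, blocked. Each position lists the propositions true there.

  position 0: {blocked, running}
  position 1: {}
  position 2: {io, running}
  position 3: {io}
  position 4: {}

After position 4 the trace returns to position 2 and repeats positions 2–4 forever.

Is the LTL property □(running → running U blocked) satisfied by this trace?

Violated

running → running U blocked must hold at every position from 0 onward. It fails at position 2, so □(running → running U blocked) is false.
Positions where running holds: 0, 2.
Check running U blocked at each: 0→ok, 2→fails.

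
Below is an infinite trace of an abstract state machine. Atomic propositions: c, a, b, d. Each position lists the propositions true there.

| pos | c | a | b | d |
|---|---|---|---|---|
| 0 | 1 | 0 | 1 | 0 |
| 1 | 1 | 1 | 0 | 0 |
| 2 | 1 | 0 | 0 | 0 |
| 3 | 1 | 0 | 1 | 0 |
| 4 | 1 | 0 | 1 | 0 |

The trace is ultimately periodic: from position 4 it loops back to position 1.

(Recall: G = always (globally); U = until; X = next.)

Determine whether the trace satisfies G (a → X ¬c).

a → X ¬c must hold at every position from 0 onward. It fails at position 1, so G (a → X ¬c) is false.
Positions where a holds: 1.
Check X ¬c at each: 1→fails.

No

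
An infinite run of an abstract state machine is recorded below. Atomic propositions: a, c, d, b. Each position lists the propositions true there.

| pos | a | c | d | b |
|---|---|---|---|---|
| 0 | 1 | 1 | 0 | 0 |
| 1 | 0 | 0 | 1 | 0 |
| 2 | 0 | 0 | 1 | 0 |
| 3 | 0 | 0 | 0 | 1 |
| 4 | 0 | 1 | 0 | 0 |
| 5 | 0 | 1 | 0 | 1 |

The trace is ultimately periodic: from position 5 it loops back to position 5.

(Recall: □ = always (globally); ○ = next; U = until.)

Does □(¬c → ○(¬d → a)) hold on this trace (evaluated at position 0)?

No

¬c → ○(¬d → a) must hold at every position from 0 onward. It fails at position 2, so □(¬c → ○(¬d → a)) is false.
Positions where ¬c holds: 1, 2, 3.
Check ○(¬d → a) at each: 1→ok, 2→fails, 3→fails.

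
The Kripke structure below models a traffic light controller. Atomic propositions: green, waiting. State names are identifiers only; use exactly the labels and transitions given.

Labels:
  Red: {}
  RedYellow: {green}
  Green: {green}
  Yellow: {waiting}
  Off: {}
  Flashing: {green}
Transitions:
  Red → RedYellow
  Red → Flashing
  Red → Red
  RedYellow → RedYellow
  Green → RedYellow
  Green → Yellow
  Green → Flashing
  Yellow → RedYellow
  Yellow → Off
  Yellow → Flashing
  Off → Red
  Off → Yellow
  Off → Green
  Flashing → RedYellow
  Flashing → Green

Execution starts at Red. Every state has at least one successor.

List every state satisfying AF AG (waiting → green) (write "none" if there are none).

{RedYellow}

States satisfying AG (waiting → green): {RedYellow}.
States satisfying AF AG (waiting → green): {RedYellow}.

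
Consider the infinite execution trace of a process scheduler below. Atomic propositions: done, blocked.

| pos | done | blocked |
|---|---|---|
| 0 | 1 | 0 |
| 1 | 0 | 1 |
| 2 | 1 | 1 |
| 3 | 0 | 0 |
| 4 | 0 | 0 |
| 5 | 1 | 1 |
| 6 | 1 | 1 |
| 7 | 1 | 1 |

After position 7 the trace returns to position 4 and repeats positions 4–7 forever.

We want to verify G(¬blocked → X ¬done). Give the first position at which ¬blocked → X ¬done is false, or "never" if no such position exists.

4

Check ¬blocked → X ¬done at each position in order: 0 ✓, 1 ✓, 2 ✓, 3 ✓.
At position 4 the labels are {} and the next position 5 has {blocked, done}, so ¬blocked → X ¬done is false there. This is the first violation.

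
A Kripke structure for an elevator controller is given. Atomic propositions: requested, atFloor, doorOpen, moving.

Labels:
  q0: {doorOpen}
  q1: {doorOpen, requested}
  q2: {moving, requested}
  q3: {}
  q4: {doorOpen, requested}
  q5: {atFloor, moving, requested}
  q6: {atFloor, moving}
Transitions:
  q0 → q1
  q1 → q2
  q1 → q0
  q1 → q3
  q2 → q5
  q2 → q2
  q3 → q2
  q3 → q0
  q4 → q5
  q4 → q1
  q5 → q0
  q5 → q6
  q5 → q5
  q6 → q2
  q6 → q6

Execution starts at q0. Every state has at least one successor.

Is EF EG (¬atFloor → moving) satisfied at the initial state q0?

Yes

States satisfying EG (¬atFloor → moving): {q2, q5, q6}.
States satisfying EF EG (¬atFloor → moving): {q0, q1, q2, q3, q4, q5, q6}.
Some path from q0 reaches a state where EG (¬atFloor → moving) holds.
q0 ∈ Sat(EF EG (¬atFloor → moving)).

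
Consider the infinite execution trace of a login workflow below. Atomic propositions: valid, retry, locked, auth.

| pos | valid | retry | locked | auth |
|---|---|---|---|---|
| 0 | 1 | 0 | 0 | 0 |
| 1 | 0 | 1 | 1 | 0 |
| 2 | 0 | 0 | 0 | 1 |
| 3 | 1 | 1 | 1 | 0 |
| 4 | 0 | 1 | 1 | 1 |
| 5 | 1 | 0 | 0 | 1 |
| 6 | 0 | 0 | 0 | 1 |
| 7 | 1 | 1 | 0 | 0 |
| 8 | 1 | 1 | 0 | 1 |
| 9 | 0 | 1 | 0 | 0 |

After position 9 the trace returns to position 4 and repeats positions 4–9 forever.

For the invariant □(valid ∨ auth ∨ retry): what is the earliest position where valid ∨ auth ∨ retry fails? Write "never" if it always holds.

valid ∨ auth ∨ retry holds at every position 0..9, and those are all the positions the trace ever visits, so the invariant □(valid ∨ auth ∨ retry) is never violated.

never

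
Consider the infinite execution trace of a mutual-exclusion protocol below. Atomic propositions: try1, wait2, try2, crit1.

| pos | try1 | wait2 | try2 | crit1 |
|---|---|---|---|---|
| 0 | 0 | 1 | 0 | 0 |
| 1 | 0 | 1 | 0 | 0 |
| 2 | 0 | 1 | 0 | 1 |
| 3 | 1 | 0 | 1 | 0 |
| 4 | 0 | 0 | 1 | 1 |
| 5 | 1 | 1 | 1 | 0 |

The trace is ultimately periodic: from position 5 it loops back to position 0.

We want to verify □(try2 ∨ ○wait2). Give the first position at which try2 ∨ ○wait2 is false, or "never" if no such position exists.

2

Check try2 ∨ ○wait2 at each position in order: 0 ✓, 1 ✓.
At position 2 the labels are {crit1, wait2} and the next position 3 has {try1, try2}, so try2 ∨ ○wait2 is false there. This is the first violation.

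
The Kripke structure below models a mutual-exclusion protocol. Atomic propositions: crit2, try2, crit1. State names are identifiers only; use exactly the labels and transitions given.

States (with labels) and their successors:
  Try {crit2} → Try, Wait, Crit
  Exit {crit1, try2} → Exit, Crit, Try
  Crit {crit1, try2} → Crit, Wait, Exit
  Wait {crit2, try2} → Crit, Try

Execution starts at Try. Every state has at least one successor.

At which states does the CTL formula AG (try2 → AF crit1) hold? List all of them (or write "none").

States satisfying try2 → AF crit1: {Try, Exit, Crit}.
States satisfying AG (try2 → AF crit1): ∅.

none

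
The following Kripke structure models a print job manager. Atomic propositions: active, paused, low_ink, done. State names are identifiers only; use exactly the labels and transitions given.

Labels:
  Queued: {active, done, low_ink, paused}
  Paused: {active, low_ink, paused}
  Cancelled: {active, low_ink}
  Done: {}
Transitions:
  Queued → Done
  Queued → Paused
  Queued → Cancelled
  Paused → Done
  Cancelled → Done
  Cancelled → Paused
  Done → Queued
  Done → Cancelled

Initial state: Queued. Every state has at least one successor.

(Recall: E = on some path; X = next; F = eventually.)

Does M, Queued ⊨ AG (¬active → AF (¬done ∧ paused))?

States satisfying ¬active → AF (¬done ∧ paused): {Queued, Paused, Cancelled}.
States satisfying AG (¬active → AF (¬done ∧ paused)): ∅.
Done is reachable from Queued and violates ¬active → AF (¬done ∧ paused), so AG fails at Queued.
Queued ∉ Sat(AG (¬active → AF (¬done ∧ paused))).

No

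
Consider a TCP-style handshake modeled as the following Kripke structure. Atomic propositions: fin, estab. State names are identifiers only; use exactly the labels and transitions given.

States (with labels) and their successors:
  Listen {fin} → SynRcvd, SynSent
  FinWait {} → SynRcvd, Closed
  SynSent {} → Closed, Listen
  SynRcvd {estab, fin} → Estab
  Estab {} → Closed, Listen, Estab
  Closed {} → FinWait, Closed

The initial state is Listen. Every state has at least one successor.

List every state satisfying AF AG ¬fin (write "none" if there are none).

States satisfying AG ¬fin: ∅.
States satisfying AF AG ¬fin: ∅.

none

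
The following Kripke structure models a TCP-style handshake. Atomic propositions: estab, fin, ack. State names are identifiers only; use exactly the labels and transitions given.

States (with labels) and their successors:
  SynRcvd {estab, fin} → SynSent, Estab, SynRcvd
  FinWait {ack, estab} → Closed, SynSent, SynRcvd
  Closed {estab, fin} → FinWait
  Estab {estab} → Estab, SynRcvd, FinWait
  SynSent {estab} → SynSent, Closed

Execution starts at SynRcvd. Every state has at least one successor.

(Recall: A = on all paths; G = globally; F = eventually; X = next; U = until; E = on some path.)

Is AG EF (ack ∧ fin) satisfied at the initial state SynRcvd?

States satisfying EF (ack ∧ fin): ∅.
States satisfying AG EF (ack ∧ fin): ∅.
Closed is reachable from SynRcvd and violates EF (ack ∧ fin), so AG fails at SynRcvd.
SynRcvd ∉ Sat(AG EF (ack ∧ fin)).

Does not hold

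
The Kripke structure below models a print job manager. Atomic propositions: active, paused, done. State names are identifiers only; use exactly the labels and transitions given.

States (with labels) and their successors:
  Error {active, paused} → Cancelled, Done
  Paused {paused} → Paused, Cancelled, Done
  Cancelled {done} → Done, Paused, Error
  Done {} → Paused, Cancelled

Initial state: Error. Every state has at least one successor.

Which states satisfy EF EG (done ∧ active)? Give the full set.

none

States satisfying EG (done ∧ active): ∅.
States satisfying EF EG (done ∧ active): ∅.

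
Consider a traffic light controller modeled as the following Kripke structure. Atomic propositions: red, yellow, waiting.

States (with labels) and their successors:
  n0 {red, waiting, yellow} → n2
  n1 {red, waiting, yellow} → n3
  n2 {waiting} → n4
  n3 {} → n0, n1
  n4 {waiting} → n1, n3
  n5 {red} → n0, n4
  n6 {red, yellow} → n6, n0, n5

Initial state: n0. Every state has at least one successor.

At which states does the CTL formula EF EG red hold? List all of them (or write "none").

{n6}

States satisfying EG red: {n6}.
States satisfying EF EG red: {n6}.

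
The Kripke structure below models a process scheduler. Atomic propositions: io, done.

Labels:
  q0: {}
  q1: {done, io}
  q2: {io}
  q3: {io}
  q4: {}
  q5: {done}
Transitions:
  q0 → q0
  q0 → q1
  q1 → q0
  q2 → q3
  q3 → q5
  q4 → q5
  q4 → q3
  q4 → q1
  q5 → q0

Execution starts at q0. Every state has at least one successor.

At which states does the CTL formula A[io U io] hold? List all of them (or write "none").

States satisfying io: {q1, q2, q3}.
States satisfying A[io U io]: {q1, q2, q3}.

{q1, q2, q3}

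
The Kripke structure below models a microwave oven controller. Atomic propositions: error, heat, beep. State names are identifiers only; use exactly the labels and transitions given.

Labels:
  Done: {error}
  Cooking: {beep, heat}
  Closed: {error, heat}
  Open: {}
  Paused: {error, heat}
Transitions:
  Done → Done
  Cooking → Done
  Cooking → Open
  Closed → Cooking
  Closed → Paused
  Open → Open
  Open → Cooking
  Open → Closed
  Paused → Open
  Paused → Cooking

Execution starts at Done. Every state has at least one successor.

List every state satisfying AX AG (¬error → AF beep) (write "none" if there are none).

{Done}

States satisfying AG (¬error → AF beep): {Done}.
States satisfying AX AG (¬error → AF beep): {Done}.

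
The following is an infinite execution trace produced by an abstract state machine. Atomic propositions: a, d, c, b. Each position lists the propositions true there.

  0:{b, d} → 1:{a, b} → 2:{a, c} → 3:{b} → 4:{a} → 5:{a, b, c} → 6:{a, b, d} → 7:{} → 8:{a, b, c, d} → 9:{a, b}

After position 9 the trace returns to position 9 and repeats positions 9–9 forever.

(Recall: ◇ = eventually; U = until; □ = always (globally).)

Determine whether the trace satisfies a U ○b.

Holds

Walking from position 0: ○b first holds at position 0, and a holds at every earlier position along the way, so a U ○b holds.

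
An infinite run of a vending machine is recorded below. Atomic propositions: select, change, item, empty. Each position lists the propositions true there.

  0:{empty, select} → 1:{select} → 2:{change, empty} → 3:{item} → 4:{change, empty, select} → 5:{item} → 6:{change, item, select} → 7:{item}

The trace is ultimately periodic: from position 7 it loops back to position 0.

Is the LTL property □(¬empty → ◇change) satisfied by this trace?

¬empty → ◇change holds at every position 0..7, and those are all positions ever visited, so □(¬empty → ◇change) holds.
Positions where ¬empty holds: 1, 3, 5, 6, 7.
Check ◇change at each: 1→ok, 3→ok, 5→ok, 6→ok, 7→ok.

Yes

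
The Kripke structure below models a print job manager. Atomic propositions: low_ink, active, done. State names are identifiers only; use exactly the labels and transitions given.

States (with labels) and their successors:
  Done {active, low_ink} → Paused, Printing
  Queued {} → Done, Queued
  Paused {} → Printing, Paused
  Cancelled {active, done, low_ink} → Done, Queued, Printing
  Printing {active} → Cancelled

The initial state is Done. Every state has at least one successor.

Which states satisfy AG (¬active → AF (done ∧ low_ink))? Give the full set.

States satisfying ¬active → AF (done ∧ low_ink): {Done, Cancelled, Printing}.
States satisfying AG (¬active → AF (done ∧ low_ink)): ∅.

none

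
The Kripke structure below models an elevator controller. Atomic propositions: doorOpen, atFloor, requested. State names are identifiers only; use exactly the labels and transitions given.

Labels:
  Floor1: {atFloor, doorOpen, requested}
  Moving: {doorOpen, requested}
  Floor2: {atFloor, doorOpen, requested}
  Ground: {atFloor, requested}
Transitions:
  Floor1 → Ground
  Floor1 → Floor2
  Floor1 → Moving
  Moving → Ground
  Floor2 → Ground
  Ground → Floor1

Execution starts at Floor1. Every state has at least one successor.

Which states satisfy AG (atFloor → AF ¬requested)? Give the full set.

States satisfying atFloor → AF ¬requested: {Moving}.
States satisfying AG (atFloor → AF ¬requested): ∅.

none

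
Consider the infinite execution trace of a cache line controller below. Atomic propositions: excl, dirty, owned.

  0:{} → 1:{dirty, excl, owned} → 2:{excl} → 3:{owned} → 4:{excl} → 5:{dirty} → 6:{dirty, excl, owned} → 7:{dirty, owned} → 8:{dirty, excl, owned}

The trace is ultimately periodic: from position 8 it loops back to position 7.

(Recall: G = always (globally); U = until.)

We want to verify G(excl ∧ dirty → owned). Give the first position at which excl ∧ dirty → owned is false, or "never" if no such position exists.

never

excl ∧ dirty → owned holds at every position 0..8, and those are all the positions the trace ever visits, so the invariant G(excl ∧ dirty → owned) is never violated.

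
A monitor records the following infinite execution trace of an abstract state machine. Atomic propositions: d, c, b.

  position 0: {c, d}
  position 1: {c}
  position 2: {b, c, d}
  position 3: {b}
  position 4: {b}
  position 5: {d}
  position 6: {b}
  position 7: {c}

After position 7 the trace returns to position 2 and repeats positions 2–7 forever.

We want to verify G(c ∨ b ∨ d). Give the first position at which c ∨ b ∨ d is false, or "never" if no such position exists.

never

c ∨ b ∨ d holds at every position 0..7, and those are all the positions the trace ever visits, so the invariant G(c ∨ b ∨ d) is never violated.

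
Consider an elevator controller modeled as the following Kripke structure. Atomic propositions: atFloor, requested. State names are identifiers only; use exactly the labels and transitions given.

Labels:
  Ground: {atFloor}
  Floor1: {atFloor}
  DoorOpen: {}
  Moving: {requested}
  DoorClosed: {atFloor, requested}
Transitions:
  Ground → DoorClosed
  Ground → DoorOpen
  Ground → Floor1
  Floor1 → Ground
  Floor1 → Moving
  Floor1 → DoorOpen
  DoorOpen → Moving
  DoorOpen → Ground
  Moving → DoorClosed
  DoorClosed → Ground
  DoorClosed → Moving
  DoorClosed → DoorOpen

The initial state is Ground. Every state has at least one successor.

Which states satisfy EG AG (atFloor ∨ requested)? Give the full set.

States satisfying AG (atFloor ∨ requested): ∅.
States satisfying EG AG (atFloor ∨ requested): ∅.

none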